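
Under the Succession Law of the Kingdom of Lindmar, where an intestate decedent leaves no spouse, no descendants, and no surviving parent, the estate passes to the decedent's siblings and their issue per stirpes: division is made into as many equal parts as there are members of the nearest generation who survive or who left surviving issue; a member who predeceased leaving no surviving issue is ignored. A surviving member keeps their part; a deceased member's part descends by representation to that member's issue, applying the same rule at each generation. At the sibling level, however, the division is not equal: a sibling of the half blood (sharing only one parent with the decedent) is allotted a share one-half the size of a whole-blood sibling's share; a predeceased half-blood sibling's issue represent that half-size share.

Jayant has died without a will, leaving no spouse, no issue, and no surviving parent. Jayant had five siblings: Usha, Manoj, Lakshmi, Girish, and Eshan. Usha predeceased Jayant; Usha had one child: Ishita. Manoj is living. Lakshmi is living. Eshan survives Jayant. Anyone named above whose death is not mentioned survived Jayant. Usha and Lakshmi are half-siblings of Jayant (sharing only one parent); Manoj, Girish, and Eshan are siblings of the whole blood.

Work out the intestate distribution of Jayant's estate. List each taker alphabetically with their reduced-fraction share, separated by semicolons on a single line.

No spouse, descendants, or parent survives, so the estate passes to Jayant's siblings per stirpes.
Half-blood siblings count for one-half the weight of whole-blood siblings at the initial division.
Dividing 1 in proportion to weights (total weight 4): Usha (weight 1/2) → 1/8; Manoj (weight 1) → 1/4; Lakshmi (weight 1/2) → 1/8; Girish (weight 1) → 1/4; Eshan (weight 1) → 1/4.
Usha predeceased; the 1/8 allotted to Usha's branch passes to Usha's issue by representation.
Ishita is the sole taker at this level and receives the full 1/8.
Manoj is living and takes 1/4.
Lakshmi is living and takes 1/8.
Girish is living and takes 1/4.
Eshan is living and takes 1/4.

Eshan 1/4; Girish 1/4; Ishita 1/8; Lakshmi 1/8; Manoj 1/4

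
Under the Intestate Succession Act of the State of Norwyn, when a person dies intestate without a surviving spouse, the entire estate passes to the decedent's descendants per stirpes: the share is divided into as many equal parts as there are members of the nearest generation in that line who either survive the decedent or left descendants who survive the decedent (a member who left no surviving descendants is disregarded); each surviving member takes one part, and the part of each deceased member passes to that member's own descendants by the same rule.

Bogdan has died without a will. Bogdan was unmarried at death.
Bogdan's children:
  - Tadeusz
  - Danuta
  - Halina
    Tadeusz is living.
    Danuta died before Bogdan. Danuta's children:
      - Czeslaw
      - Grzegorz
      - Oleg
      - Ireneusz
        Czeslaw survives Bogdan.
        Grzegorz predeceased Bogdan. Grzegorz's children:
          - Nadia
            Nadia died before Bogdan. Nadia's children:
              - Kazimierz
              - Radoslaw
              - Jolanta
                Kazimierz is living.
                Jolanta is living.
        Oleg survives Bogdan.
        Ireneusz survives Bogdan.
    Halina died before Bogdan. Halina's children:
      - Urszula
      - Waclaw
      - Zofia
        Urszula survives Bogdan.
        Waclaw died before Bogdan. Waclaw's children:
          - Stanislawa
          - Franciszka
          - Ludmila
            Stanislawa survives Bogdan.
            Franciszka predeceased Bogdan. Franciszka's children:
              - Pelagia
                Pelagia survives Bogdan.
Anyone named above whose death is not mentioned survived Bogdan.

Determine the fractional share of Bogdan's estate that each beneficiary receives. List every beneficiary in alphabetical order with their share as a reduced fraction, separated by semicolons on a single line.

There is no surviving spouse, so the entire estate passes to Bogdan's descendants per stirpes.
The estate is divided into 3 equal shares of 1/3 among Tadeusz, Danuta, Halina.
Tadeusz is living and takes 1/3.
Danuta predeceased; the 1/3 allotted to Danuta's branch passes to Danuta's issue by representation.
The 1/3 is divided into 4 equal shares of 1/12 among Czeslaw, Grzegorz, Oleg, Ireneusz.
Czeslaw is living and takes 1/12.
Grzegorz predeceased; the 1/12 allotted to Grzegorz's branch passes to Grzegorz's issue by representation.
Nadia's line is the sole branch at this level, so the full 1/12 passes to Nadia's issue by representation.
The 1/12 is divided into 3 equal shares of 1/36 among Kazimierz, Radoslaw, Jolanta.
Kazimierz is living and takes 1/36.
Radoslaw is living and takes 1/36.
Jolanta is living and takes 1/36.
Oleg is living and takes 1/12.
Ireneusz is living and takes 1/12.
Halina predeceased; the 1/3 allotted to Halina's branch passes to Halina's issue by representation.
The 1/3 is divided into 3 equal shares of 1/9 among Urszula, Waclaw, Zofia.
Urszula is living and takes 1/9.
Waclaw predeceased; the 1/9 allotted to Waclaw's branch passes to Waclaw's issue by representation.
The 1/9 is divided into 3 equal shares of 1/27 among Stanislawa, Franciszka, Ludmila.
Stanislawa is living and takes 1/27.
Franciszka predeceased; the 1/27 allotted to Franciszka's branch passes to Franciszka's issue by representation.
Pelagia is the sole taker at this level and receives the full 1/27.
Ludmila is living and takes 1/27.
Zofia is living and takes 1/9.

Czeslaw 1/12; Ireneusz 1/12; Jolanta 1/36; Kazimierz 1/36; Ludmila 1/27; Oleg 1/12; Pelagia 1/27; Radoslaw 1/36; Stanislawa 1/27; Tadeusz 1/3; Urszula 1/9; Zofia 1/9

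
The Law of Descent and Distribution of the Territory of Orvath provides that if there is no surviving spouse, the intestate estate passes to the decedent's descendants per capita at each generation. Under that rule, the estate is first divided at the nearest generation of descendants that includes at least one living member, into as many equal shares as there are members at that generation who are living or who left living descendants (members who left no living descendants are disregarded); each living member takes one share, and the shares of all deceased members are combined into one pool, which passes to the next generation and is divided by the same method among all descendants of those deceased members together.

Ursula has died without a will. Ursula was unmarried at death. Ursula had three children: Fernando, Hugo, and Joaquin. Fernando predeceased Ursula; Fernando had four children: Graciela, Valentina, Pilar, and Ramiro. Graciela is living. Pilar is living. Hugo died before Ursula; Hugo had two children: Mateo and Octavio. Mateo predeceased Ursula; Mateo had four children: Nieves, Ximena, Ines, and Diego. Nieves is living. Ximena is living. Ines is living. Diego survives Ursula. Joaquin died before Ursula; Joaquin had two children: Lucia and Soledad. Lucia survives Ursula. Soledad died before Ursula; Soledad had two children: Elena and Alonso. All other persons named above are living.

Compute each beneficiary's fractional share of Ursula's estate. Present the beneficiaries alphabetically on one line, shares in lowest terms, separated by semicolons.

Alonso 1/24; Diego 1/24; Elena 1/24; Graciela 1/8; Ines 1/24; Lucia 1/8; Nieves 1/24; Octavio 1/8; Pilar 1/8; Ramiro 1/8; Valentina 1/8; Ximena 1/24

There is no surviving spouse, so the entire estate passes to Ursula's descendants per capita at each generation.
No one at generation 1 (Fernando, Hugo, Joaquin) is living; moving to the next generation.
At generation 2 (Graciela, Valentina, Pilar, Ramiro, Mateo, Octavio, Lucia, Soledad) there are 8 shares of (1)/8 = 1/8 each.
Living: Graciela, Valentina, Pilar, Ramiro, Octavio, and Lucia — each takes 1/8.
Deceased: Mateo and Soledad. Their combined 1/4 is pooled and carried to generation 3.
At generation 3 (Nieves, Ximena, Ines, Diego, Elena, Alonso) there are 6 shares of (1/4)/6 = 1/24 each.
Living: Nieves, Ximena, Ines, Diego, Elena, and Alonso — each takes 1/24.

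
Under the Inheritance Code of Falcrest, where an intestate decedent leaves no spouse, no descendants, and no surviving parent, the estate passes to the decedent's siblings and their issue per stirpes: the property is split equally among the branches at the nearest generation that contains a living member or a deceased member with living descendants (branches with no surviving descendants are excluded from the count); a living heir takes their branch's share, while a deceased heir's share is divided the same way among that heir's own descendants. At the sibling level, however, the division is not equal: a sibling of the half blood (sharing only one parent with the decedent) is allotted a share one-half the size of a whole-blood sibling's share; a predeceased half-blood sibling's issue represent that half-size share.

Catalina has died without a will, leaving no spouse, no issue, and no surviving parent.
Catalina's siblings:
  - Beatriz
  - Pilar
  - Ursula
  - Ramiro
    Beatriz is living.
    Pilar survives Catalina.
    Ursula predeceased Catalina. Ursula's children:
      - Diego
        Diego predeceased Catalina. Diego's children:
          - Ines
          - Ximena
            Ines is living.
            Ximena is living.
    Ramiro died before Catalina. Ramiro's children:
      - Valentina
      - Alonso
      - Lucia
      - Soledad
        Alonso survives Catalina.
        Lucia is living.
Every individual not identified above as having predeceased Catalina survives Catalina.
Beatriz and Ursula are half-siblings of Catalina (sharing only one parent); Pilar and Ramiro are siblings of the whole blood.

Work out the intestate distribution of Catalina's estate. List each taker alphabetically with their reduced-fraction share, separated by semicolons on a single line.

Alonso 1/12; Beatriz 1/6; Ines 1/12; Lucia 1/12; Pilar 1/3; Soledad 1/12; Valentina 1/12; Ximena 1/12

No spouse, descendants, or parent survives, so the estate passes to Catalina's siblings per stirpes.
Half-blood siblings count for one-half the weight of whole-blood siblings at the initial division.
Dividing 1 in proportion to weights (total weight 3): Beatriz (weight 1/2) → 1/6; Pilar (weight 1) → 1/3; Ursula (weight 1/2) → 1/6; Ramiro (weight 1) → 1/3.
Beatriz is living and takes 1/6.
Pilar is living and takes 1/3.
Ursula predeceased; the 1/6 allotted to Ursula's branch passes to Ursula's issue by representation.
Diego's line is the sole branch at this level, so the full 1/6 passes to Diego's issue by representation.
The 1/6 is divided into 2 equal shares of 1/12 among Ines, Ximena.
Ines is living and takes 1/12.
Ximena is living and takes 1/12.
Ramiro predeceased; the 1/3 allotted to Ramiro's branch passes to Ramiro's issue by representation.
The 1/3 is divided into 4 equal shares of 1/12 among Valentina, Alonso, Lucia, Soledad.
Valentina is living and takes 1/12.
Alonso is living and takes 1/12.
Lucia is living and takes 1/12.
Soledad is living and takes 1/12.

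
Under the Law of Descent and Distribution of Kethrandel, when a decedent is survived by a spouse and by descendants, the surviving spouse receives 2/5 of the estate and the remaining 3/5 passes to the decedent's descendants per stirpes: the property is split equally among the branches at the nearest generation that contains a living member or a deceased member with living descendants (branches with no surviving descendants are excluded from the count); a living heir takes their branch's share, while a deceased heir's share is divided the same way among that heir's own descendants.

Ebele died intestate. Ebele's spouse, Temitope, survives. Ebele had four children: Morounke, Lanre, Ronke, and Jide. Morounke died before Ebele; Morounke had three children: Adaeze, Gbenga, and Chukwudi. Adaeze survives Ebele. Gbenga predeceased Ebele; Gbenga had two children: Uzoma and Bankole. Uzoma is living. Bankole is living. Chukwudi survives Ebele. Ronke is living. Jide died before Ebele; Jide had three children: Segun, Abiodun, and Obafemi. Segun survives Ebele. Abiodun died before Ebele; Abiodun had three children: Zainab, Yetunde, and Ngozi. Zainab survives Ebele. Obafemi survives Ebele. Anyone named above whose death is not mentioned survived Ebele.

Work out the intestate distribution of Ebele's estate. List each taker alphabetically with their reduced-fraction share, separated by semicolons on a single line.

Adaeze 1/20; Bankole 1/40; Chukwudi 1/20; Lanre 3/20; Ngozi 1/60; Obafemi 1/20; Ronke 3/20; Segun 1/20; Temitope 2/5; Uzoma 1/40; Yetunde 1/60; Zainab 1/60

Temitope, as surviving spouse, takes 2/5.
The remaining 3/5 passes to Ebele's descendants per stirpes.
The 3/5 is divided into 4 equal shares of 3/20 among Morounke, Lanre, Ronke, Jide.
Morounke predeceased; the 3/20 allotted to Morounke's branch passes to Morounke's issue by representation.
The 3/20 is divided into 3 equal shares of 1/20 among Adaeze, Gbenga, Chukwudi.
Adaeze is living and takes 1/20.
Gbenga predeceased; the 1/20 allotted to Gbenga's branch passes to Gbenga's issue by representation.
The 1/20 is divided into 2 equal shares of 1/40 among Uzoma, Bankole.
Uzoma is living and takes 1/40.
Bankole is living and takes 1/40.
Chukwudi is living and takes 1/20.
Lanre is living and takes 3/20.
Ronke is living and takes 3/20.
Jide predeceased; the 3/20 allotted to Jide's branch passes to Jide's issue by representation.
The 3/20 is divided into 3 equal shares of 1/20 among Segun, Abiodun, Obafemi.
Segun is living and takes 1/20.
Abiodun predeceased; the 1/20 allotted to Abiodun's branch passes to Abiodun's issue by representation.
The 1/20 is divided into 3 equal shares of 1/60 among Zainab, Yetunde, Ngozi.
Zainab is living and takes 1/60.
Yetunde is living and takes 1/60.
Ngozi is living and takes 1/60.
Obafemi is living and takes 1/20.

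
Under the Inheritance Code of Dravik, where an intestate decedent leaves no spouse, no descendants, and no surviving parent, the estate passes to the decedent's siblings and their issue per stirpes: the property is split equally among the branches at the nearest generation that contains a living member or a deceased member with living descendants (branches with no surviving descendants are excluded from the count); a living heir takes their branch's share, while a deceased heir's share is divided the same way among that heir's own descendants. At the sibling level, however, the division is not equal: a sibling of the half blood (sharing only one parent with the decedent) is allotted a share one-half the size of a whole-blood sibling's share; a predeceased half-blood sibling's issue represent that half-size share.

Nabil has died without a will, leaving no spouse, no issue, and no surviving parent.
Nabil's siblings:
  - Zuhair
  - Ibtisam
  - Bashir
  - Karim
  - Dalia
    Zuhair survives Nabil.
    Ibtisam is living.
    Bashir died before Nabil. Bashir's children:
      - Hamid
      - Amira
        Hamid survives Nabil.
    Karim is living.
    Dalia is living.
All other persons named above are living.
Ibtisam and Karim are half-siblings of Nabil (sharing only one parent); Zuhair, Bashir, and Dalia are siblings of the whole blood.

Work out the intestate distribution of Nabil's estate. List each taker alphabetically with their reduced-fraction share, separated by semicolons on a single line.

No spouse, descendants, or parent survives, so the estate passes to Nabil's siblings per stirpes.
Half-blood siblings count for one-half the weight of whole-blood siblings at the initial division.
Dividing 1 in proportion to weights (total weight 4): Zuhair (weight 1) → 1/4; Ibtisam (weight 1/2) → 1/8; Bashir (weight 1) → 1/4; Karim (weight 1/2) → 1/8; Dalia (weight 1) → 1/4.
Zuhair is living and takes 1/4.
Ibtisam is living and takes 1/8.
Bashir predeceased; the 1/4 allotted to Bashir's branch passes to Bashir's issue by representation.
The 1/4 is divided into 2 equal shares of 1/8 among Hamid, Amira.
Hamid is living and takes 1/8.
Amira is living and takes 1/8.
Karim is living and takes 1/8.
Dalia is living and takes 1/4.

Amira 1/8; Dalia 1/4; Hamid 1/8; Ibtisam 1/8; Karim 1/8; Zuhair 1/4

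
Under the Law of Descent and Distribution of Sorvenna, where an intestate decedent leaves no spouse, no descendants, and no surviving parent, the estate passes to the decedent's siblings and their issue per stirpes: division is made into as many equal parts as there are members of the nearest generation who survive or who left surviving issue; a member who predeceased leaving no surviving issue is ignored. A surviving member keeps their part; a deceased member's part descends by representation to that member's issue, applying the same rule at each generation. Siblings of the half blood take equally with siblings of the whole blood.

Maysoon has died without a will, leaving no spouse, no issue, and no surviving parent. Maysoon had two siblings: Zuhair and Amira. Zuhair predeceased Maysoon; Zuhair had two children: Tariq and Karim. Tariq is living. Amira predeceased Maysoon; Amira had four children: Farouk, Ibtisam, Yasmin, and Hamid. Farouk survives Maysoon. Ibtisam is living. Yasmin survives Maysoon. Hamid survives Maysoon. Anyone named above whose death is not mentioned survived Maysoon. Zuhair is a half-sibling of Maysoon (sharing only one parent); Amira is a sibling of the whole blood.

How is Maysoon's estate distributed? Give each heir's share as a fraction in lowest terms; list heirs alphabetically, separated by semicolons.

No spouse, descendants, or parent survives, so the estate passes to Maysoon's siblings per stirpes.
Half-blood and whole-blood siblings take equally under the stated rule.
The estate is divided into 2 equal shares of 1/2 among Zuhair, Amira.
Zuhair predeceased; the 1/2 allotted to Zuhair's branch passes to Zuhair's issue by representation.
The 1/2 is divided into 2 equal shares of 1/4 among Tariq, Karim.
Tariq is living and takes 1/4.
Karim is living and takes 1/4.
Amira predeceased; the 1/2 allotted to Amira's branch passes to Amira's issue by representation.
The 1/2 is divided into 4 equal shares of 1/8 among Farouk, Ibtisam, Yasmin, Hamid.
Farouk is living and takes 1/8.
Ibtisam is living and takes 1/8.
Yasmin is living and takes 1/8.
Hamid is living and takes 1/8.

Farouk 1/8; Hamid 1/8; Ibtisam 1/8; Karim 1/4; Tariq 1/4; Yasmin 1/8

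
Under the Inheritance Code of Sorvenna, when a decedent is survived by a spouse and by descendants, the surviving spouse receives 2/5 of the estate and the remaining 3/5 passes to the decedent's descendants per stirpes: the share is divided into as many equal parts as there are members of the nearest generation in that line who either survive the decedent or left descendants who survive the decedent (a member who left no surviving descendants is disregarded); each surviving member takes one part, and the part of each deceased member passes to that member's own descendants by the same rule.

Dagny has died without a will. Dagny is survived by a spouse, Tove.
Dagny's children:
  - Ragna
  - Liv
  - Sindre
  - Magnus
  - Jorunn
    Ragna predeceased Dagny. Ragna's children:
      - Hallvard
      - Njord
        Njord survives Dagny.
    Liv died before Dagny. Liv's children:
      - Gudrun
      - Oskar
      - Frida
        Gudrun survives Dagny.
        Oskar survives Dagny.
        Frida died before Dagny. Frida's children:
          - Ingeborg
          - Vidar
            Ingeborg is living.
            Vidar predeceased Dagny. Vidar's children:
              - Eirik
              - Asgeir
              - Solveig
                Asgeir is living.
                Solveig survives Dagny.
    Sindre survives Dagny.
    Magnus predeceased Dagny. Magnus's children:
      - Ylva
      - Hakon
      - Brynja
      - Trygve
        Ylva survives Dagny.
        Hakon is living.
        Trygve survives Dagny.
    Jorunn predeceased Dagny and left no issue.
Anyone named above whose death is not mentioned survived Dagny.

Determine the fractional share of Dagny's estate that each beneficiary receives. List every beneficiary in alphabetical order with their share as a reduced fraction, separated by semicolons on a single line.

Tove, as surviving spouse, takes 2/5.
The remaining 3/5 passes to Dagny's descendants per stirpes.
Jorunn left no surviving issue, so that branch lapses and is disregarded.
The 3/5 is divided into 4 equal shares of 3/20 among Ragna, Liv, Sindre, Magnus.
Ragna predeceased; the 3/20 allotted to Ragna's branch passes to Ragna's issue by representation.
The 3/20 is divided into 2 equal shares of 3/40 among Hallvard, Njord.
Hallvard is living and takes 3/40.
Njord is living and takes 3/40.
Liv predeceased; the 3/20 allotted to Liv's branch passes to Liv's issue by representation.
The 3/20 is divided into 3 equal shares of 1/20 among Gudrun, Oskar, Frida.
Gudrun is living and takes 1/20.
Oskar is living and takes 1/20.
Frida predeceased; the 1/20 allotted to Frida's branch passes to Frida's issue by representation.
The 1/20 is divided into 2 equal shares of 1/40 among Ingeborg, Vidar.
Ingeborg is living and takes 1/40.
Vidar predeceased; the 1/40 allotted to Vidar's branch passes to Vidar's issue by representation.
The 1/40 is divided into 3 equal shares of 1/120 among Eirik, Asgeir, Solveig.
Eirik is living and takes 1/120.
Asgeir is living and takes 1/120.
Solveig is living and takes 1/120.
Sindre is living and takes 3/20.
Magnus predeceased; the 3/20 allotted to Magnus's branch passes to Magnus's issue by representation.
The 3/20 is divided into 4 equal shares of 3/80 among Ylva, Hakon, Brynja, Trygve.
Ylva is living and takes 3/80.
Hakon is living and takes 3/80.
Brynja is living and takes 3/80.
Trygve is living and takes 3/80.

Asgeir 1/120; Brynja 3/80; Eirik 1/120; Gudrun 1/20; Hakon 3/80; Hallvard 3/40; Ingeborg 1/40; Njord 3/40; Oskar 1/20; Sindre 3/20; Solveig 1/120; Tove 2/5; Trygve 3/80; Ylva 3/80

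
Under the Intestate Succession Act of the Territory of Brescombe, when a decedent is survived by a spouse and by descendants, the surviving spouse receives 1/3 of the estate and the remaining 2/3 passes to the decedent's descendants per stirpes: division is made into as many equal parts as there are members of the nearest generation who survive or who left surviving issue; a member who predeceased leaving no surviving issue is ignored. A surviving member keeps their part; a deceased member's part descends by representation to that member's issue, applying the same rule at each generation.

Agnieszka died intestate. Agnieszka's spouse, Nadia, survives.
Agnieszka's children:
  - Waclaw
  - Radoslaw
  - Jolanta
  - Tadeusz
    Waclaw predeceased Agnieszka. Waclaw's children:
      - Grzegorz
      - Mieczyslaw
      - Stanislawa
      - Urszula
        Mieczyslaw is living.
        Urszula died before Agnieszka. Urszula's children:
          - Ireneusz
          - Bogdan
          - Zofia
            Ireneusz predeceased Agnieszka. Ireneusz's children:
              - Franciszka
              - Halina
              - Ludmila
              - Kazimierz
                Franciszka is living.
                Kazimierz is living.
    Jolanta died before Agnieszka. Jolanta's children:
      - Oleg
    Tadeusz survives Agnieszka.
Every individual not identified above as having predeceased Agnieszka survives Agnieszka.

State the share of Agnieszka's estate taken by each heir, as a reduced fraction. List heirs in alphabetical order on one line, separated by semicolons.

Bogdan 1/72; Franciszka 1/288; Grzegorz 1/24; Halina 1/288; Kazimierz 1/288; Ludmila 1/288; Mieczyslaw 1/24; Nadia 1/3; Oleg 1/6; Radoslaw 1/6; Stanislawa 1/24; Tadeusz 1/6; Zofia 1/72

Nadia, as surviving spouse, takes 1/3.
The remaining 2/3 passes to Agnieszka's descendants per stirpes.
The 2/3 is divided into 4 equal shares of 1/6 among Waclaw, Radoslaw, Jolanta, Tadeusz.
Waclaw predeceased; the 1/6 allotted to Waclaw's branch passes to Waclaw's issue by representation.
The 1/6 is divided into 4 equal shares of 1/24 among Grzegorz, Mieczyslaw, Stanislawa, Urszula.
Grzegorz is living and takes 1/24.
Mieczyslaw is living and takes 1/24.
Stanislawa is living and takes 1/24.
Urszula predeceased; the 1/24 allotted to Urszula's branch passes to Urszula's issue by representation.
The 1/24 is divided into 3 equal shares of 1/72 among Ireneusz, Bogdan, Zofia.
Ireneusz predeceased; the 1/72 allotted to Ireneusz's branch passes to Ireneusz's issue by representation.
The 1/72 is divided into 4 equal shares of 1/288 among Franciszka, Halina, Ludmila, Kazimierz.
Franciszka is living and takes 1/288.
Halina is living and takes 1/288.
Ludmila is living and takes 1/288.
Kazimierz is living and takes 1/288.
Bogdan is living and takes 1/72.
Zofia is living and takes 1/72.
Radoslaw is living and takes 1/6.
Jolanta predeceased; the 1/6 allotted to Jolanta's branch passes to Jolanta's issue by representation.
Oleg is the sole taker at this level and receives the full 1/6.
Tadeusz is living and takes 1/6.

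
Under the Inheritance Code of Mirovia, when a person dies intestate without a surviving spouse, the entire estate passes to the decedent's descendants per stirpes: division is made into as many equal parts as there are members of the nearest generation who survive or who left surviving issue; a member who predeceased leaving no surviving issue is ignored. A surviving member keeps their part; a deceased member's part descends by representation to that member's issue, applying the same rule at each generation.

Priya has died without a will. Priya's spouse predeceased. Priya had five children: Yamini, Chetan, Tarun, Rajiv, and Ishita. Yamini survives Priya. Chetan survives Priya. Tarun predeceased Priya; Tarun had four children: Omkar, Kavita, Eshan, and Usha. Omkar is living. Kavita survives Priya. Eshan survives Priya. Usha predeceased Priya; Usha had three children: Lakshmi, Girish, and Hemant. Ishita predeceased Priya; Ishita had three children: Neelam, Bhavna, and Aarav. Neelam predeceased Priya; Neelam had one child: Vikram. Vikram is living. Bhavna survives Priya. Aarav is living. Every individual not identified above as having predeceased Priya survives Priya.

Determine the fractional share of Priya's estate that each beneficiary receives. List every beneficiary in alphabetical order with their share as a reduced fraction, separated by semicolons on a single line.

Aarav 1/15; Bhavna 1/15; Chetan 1/5; Eshan 1/20; Girish 1/60; Hemant 1/60; Kavita 1/20; Lakshmi 1/60; Omkar 1/20; Rajiv 1/5; Vikram 1/15; Yamini 1/5

There is no surviving spouse, so the entire estate passes to Priya's descendants per stirpes.
The estate is divided into 5 equal shares of 1/5 among Yamini, Chetan, Tarun, Rajiv, Ishita.
Yamini is living and takes 1/5.
Chetan is living and takes 1/5.
Tarun predeceased; the 1/5 allotted to Tarun's branch passes to Tarun's issue by representation.
The 1/5 is divided into 4 equal shares of 1/20 among Omkar, Kavita, Eshan, Usha.
Omkar is living and takes 1/20.
Kavita is living and takes 1/20.
Eshan is living and takes 1/20.
Usha predeceased; the 1/20 allotted to Usha's branch passes to Usha's issue by representation.
The 1/20 is divided into 3 equal shares of 1/60 among Lakshmi, Girish, Hemant.
Lakshmi is living and takes 1/60.
Girish is living and takes 1/60.
Hemant is living and takes 1/60.
Rajiv is living and takes 1/5.
Ishita predeceased; the 1/5 allotted to Ishita's branch passes to Ishita's issue by representation.
The 1/5 is divided into 3 equal shares of 1/15 among Neelam, Bhavna, Aarav.
Neelam predeceased; the 1/15 allotted to Neelam's branch passes to Neelam's issue by representation.
Vikram is the sole taker at this level and receives the full 1/15.
Bhavna is living and takes 1/15.
Aarav is living and takes 1/15.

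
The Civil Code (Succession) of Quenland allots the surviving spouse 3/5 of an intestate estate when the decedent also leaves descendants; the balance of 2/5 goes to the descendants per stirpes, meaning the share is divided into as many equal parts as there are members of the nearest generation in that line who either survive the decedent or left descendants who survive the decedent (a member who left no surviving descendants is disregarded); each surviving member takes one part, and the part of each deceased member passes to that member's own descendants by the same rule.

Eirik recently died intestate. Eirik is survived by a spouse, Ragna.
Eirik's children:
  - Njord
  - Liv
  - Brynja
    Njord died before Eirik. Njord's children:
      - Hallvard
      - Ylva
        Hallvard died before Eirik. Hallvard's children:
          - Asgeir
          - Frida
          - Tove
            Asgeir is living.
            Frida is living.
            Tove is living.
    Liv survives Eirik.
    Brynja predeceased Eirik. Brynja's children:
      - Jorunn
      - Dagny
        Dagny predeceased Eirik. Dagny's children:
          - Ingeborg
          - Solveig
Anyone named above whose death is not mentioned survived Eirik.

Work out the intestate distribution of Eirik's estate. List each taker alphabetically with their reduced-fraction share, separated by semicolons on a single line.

Asgeir 1/45; Frida 1/45; Ingeborg 1/30; Jorunn 1/15; Liv 2/15; Ragna 3/5; Solveig 1/30; Tove 1/45; Ylva 1/15

Ragna, as surviving spouse, takes 3/5.
The remaining 2/5 passes to Eirik's descendants per stirpes.
The 2/5 is divided into 3 equal shares of 2/15 among Njord, Liv, Brynja.
Njord predeceased; the 2/15 allotted to Njord's branch passes to Njord's issue by representation.
The 2/15 is divided into 2 equal shares of 1/15 among Hallvard, Ylva.
Hallvard predeceased; the 1/15 allotted to Hallvard's branch passes to Hallvard's issue by representation.
The 1/15 is divided into 3 equal shares of 1/45 among Asgeir, Frida, Tove.
Asgeir is living and takes 1/45.
Frida is living and takes 1/45.
Tove is living and takes 1/45.
Ylva is living and takes 1/15.
Liv is living and takes 2/15.
Brynja predeceased; the 2/15 allotted to Brynja's branch passes to Brynja's issue by representation.
The 2/15 is divided into 2 equal shares of 1/15 among Jorunn, Dagny.
Jorunn is living and takes 1/15.
Dagny predeceased; the 1/15 allotted to Dagny's branch passes to Dagny's issue by representation.
The 1/15 is divided into 2 equal shares of 1/30 among Ingeborg, Solveig.
Ingeborg is living and takes 1/30.
Solveig is living and takes 1/30.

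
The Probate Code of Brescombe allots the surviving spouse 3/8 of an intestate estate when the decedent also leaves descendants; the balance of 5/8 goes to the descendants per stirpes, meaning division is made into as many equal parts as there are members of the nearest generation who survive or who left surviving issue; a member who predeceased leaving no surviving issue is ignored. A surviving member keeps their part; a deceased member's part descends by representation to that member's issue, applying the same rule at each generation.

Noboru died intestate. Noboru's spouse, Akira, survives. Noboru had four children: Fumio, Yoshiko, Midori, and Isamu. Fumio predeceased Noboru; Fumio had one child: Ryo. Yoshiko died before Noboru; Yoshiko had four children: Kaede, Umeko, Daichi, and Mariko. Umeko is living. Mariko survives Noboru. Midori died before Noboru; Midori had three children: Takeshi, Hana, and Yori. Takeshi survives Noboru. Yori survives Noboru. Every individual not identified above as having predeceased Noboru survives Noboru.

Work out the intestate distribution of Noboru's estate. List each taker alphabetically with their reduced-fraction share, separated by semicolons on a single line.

Akira, as surviving spouse, takes 3/8.
The remaining 5/8 passes to Noboru's descendants per stirpes.
The 5/8 is divided into 4 equal shares of 5/32 among Fumio, Yoshiko, Midori, Isamu.
Fumio predeceased; the 5/32 allotted to Fumio's branch passes to Fumio's issue by representation.
Ryo is the sole taker at this level and receives the full 5/32.
Yoshiko predeceased; the 5/32 allotted to Yoshiko's branch passes to Yoshiko's issue by representation.
The 5/32 is divided into 4 equal shares of 5/128 among Kaede, Umeko, Daichi, Mariko.
Kaede is living and takes 5/128.
Umeko is living and takes 5/128.
Daichi is living and takes 5/128.
Mariko is living and takes 5/128.
Midori predeceased; the 5/32 allotted to Midori's branch passes to Midori's issue by representation.
The 5/32 is divided into 3 equal shares of 5/96 among Takeshi, Hana, Yori.
Takeshi is living and takes 5/96.
Hana is living and takes 5/96.
Yori is living and takes 5/96.
Isamu is living and takes 5/32.

Akira 3/8; Daichi 5/128; Hana 5/96; Isamu 5/32; Kaede 5/128; Mariko 5/128; Ryo 5/32; Takeshi 5/96; Umeko 5/128; Yori 5/96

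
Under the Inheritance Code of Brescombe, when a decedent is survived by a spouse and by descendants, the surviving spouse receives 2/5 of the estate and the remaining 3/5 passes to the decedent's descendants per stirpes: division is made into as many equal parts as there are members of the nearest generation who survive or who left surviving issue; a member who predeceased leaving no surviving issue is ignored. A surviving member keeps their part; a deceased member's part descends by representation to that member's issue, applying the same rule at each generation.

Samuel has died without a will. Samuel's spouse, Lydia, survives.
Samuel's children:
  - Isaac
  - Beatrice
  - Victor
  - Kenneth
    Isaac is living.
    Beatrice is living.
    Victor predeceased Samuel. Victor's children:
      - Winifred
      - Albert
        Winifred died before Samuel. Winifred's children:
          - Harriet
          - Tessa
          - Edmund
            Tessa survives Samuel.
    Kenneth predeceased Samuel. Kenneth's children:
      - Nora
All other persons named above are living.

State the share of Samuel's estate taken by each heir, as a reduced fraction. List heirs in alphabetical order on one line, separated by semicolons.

Albert 3/40; Beatrice 3/20; Edmund 1/40; Harriet 1/40; Isaac 3/20; Lydia 2/5; Nora 3/20; Tessa 1/40

Lydia, as surviving spouse, takes 2/5.
The remaining 3/5 passes to Samuel's descendants per stirpes.
The 3/5 is divided into 4 equal shares of 3/20 among Isaac, Beatrice, Victor, Kenneth.
Isaac is living and takes 3/20.
Beatrice is living and takes 3/20.
Victor predeceased; the 3/20 allotted to Victor's branch passes to Victor's issue by representation.
The 3/20 is divided into 2 equal shares of 3/40 among Winifred, Albert.
Winifred predeceased; the 3/40 allotted to Winifred's branch passes to Winifred's issue by representation.
The 3/40 is divided into 3 equal shares of 1/40 among Harriet, Tessa, Edmund.
Harriet is living and takes 1/40.
Tessa is living and takes 1/40.
Edmund is living and takes 1/40.
Albert is living and takes 3/40.
Kenneth predeceased; the 3/20 allotted to Kenneth's branch passes to Kenneth's issue by representation.
Nora is the sole taker at this level and receives the full 3/20.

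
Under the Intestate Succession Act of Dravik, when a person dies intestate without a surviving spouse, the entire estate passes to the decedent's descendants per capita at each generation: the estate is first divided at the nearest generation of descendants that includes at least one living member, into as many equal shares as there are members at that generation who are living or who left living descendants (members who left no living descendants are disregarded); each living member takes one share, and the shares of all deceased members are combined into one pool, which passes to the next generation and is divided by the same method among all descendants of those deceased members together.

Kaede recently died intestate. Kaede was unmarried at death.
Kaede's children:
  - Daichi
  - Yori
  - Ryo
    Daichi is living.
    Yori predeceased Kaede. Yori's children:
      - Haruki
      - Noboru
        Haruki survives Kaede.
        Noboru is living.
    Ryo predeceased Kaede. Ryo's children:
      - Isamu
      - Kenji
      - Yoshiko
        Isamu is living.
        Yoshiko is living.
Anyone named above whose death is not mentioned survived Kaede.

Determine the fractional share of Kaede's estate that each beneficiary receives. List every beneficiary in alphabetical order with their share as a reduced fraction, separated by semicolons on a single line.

There is no surviving spouse, so the entire estate passes to Kaede's descendants per capita at each generation.
At generation 1 (Daichi, Yori, Ryo) there are 3 shares of (1)/3 = 1/3 each.
Living: Daichi — each takes 1/3.
Deceased: Yori and Ryo. Their combined 2/3 is pooled and carried to generation 2.
At generation 2 (Haruki, Noboru, Isamu, Kenji, Yoshiko) there are 5 shares of (2/3)/5 = 2/15 each.
Living: Haruki, Noboru, Isamu, Kenji, and Yoshiko — each takes 2/15.

Daichi 1/3; Haruki 2/15; Isamu 2/15; Kenji 2/15; Noboru 2/15; Yoshiko 2/15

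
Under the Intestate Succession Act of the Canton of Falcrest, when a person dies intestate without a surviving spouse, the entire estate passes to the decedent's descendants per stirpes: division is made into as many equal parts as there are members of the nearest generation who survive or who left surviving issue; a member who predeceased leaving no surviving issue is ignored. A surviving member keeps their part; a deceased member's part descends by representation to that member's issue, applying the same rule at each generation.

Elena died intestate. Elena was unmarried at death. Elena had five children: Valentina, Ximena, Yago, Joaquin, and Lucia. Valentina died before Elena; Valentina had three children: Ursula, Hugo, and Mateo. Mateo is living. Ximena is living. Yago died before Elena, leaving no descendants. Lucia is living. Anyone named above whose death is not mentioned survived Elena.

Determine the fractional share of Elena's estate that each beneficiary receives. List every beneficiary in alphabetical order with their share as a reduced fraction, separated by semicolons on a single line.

Hugo 1/12; Joaquin 1/4; Lucia 1/4; Mateo 1/12; Ursula 1/12; Ximena 1/4

There is no surviving spouse, so the entire estate passes to Elena's descendants per stirpes.
Yago left no surviving issue, so that branch lapses and is disregarded.
The estate is divided into 4 equal shares of 1/4 among Valentina, Ximena, Joaquin, Lucia.
Valentina predeceased; the 1/4 allotted to Valentina's branch passes to Valentina's issue by representation.
The 1/4 is divided into 3 equal shares of 1/12 among Ursula, Hugo, Mateo.
Ursula is living and takes 1/12.
Hugo is living and takes 1/12.
Mateo is living and takes 1/12.
Ximena is living and takes 1/4.
Joaquin is living and takes 1/4.
Lucia is living and takes 1/4.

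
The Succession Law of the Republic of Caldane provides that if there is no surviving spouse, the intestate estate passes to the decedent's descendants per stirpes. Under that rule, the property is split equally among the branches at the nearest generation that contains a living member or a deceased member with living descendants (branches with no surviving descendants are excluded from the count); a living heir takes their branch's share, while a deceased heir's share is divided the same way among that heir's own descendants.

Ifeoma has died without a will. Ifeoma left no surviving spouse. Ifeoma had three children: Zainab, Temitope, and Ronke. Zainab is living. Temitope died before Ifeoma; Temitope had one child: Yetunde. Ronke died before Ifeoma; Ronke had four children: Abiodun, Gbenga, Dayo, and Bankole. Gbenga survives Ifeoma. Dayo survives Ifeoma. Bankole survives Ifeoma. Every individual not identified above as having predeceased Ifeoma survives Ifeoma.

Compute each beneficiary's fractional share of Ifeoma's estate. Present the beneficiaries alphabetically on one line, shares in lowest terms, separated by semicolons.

Abiodun 1/12; Bankole 1/12; Dayo 1/12; Gbenga 1/12; Yetunde 1/3; Zainab 1/3

There is no surviving spouse, so the entire estate passes to Ifeoma's descendants per stirpes.
The estate is divided into 3 equal shares of 1/3 among Zainab, Temitope, Ronke.
Zainab is living and takes 1/3.
Temitope predeceased; the 1/3 allotted to Temitope's branch passes to Temitope's issue by representation.
Yetunde is the sole taker at this level and receives the full 1/3.
Ronke predeceased; the 1/3 allotted to Ronke's branch passes to Ronke's issue by representation.
The 1/3 is divided into 4 equal shares of 1/12 among Abiodun, Gbenga, Dayo, Bankole.
Abiodun is living and takes 1/12.
Gbenga is living and takes 1/12.
Dayo is living and takes 1/12.
Bankole is living and takes 1/12.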